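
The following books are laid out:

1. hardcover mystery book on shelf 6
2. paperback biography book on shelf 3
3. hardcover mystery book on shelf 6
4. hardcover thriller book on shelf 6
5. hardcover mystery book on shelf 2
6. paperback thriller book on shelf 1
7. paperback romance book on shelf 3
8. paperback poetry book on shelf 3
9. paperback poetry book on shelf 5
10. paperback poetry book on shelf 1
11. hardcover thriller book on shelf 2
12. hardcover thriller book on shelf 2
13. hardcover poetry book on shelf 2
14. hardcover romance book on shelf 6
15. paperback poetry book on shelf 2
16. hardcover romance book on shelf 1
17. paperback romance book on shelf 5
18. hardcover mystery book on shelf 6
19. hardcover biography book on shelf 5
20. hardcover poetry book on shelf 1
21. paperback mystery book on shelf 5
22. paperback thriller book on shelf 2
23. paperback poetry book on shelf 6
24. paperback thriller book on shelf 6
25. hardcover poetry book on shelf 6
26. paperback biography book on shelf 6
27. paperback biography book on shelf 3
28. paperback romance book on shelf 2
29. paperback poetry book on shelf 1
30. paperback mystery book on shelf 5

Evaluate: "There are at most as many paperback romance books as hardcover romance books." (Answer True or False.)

There are 3 paperback romance books.
There are 2 hardcover romance books.
The claim requires 3 ≤ 2, which does not hold.

False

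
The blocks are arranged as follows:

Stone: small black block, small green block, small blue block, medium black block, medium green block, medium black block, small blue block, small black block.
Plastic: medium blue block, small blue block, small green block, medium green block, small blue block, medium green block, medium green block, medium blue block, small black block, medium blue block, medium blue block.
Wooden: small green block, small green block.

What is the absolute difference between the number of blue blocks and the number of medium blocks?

2

blue blocks: 8. medium blocks: 10.
|8 − 10| = 10 − 8 = 2.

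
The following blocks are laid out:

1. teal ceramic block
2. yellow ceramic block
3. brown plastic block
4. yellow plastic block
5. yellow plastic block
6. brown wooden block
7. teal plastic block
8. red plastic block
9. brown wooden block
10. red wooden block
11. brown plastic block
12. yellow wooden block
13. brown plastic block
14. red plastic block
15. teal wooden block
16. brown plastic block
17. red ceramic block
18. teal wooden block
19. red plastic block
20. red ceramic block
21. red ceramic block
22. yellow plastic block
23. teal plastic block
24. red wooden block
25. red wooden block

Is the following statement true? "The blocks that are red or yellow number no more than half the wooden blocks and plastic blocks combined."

False

There are 14 blocks that are red or yellow.
wooden blocks: 8; plastic blocks: 12; combined: 8 + 12 = 20.
The claim requires 2 × 14 = 28 ≤ 20, which does not hold.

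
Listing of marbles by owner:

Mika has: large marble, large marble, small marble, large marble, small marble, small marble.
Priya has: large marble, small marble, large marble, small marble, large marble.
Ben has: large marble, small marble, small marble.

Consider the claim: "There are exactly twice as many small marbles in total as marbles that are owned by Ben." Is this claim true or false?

False

small marbles: 7.
marbles owned by Ben: 3.
The claim requires 7 = 2 × 3 = 6, which does not hold.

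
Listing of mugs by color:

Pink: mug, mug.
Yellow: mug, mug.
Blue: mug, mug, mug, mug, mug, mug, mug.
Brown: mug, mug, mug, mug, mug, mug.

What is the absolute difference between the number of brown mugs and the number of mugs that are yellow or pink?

2

brown mugs: 6. mugs that are yellow or pink: 4.
|6 − 4| = 6 − 4 = 2.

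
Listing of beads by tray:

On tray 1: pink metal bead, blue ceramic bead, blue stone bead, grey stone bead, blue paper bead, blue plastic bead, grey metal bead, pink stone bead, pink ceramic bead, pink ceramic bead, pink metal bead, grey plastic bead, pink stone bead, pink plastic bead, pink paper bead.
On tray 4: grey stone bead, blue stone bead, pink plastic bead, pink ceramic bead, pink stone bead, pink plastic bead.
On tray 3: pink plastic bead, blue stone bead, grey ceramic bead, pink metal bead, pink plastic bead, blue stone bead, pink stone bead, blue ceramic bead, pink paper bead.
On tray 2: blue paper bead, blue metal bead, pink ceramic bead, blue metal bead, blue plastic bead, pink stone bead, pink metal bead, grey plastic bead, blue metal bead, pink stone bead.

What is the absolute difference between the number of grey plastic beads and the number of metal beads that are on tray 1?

1

grey plastic beads: 2. metal beads on tray 1: 3.
|2 − 3| = 3 − 2 = 1.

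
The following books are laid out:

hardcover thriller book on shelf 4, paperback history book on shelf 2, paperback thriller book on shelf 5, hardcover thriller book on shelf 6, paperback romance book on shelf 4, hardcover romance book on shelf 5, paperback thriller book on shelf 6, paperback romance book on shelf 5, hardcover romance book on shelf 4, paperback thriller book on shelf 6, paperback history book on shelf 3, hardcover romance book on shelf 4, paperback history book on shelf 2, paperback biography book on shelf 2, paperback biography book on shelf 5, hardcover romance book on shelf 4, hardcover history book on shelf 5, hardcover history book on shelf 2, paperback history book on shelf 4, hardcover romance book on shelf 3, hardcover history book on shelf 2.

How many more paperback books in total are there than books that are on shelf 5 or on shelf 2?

1

paperback books: 11.
books on shelf 5 or on shelf 2: 10.
11 − 10 = 1.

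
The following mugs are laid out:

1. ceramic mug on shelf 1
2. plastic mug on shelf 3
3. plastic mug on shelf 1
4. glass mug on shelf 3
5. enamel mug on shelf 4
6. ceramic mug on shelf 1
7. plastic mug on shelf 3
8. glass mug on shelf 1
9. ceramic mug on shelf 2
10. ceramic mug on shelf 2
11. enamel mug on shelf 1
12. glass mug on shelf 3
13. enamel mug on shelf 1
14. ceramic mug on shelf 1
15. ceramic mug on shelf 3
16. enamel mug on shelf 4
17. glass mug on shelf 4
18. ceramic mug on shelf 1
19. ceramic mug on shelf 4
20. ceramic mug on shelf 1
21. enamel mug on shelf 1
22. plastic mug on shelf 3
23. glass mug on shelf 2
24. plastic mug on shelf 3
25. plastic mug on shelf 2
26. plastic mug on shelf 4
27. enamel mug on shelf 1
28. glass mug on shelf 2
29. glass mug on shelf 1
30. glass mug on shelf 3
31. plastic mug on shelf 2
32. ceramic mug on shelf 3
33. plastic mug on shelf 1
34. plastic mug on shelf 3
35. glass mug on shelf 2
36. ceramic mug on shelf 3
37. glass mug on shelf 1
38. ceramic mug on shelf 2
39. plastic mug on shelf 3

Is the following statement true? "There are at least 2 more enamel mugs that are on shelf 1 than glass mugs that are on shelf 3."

There are 4 enamel mugs on shelf 1.
There are 3 glass mugs on shelf 3.
The claim requires 4 − 3 = 1 ≥ 2, which does not hold.

False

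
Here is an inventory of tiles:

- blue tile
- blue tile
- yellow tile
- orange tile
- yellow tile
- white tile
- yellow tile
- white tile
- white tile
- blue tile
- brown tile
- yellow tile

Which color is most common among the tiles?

Counts by color: yellow 4, white 3, blue 3, brown 1, orange 1.
The maximum is 4, held uniquely by yellow.

yellow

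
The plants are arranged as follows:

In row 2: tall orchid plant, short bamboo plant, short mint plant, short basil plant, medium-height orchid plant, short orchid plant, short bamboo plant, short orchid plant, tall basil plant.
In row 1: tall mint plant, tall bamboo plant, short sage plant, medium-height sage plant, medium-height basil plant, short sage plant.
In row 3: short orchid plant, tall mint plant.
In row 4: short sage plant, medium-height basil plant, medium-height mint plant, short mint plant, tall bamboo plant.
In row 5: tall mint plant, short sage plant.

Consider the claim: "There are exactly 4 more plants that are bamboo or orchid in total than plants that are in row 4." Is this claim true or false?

True

plants that are bamboo or orchid: 9.
plants in row 4: 5.
The claim requires 9 − 5 (= 4) to equal 4, which holds.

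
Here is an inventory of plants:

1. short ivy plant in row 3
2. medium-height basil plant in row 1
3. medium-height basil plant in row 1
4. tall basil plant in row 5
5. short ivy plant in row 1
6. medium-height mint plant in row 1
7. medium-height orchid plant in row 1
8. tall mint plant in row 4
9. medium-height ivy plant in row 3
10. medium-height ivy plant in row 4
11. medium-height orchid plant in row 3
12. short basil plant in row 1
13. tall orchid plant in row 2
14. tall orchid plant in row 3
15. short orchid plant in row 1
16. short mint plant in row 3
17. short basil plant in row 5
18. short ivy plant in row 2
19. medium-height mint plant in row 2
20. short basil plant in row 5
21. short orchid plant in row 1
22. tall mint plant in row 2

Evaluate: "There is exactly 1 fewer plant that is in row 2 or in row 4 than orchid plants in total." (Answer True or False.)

There are 6 plants in row 2 or in row 4.
There are 6 orchid plants.
The claim requires 6 − 6 (= 0) to equal 1, which does not hold.

False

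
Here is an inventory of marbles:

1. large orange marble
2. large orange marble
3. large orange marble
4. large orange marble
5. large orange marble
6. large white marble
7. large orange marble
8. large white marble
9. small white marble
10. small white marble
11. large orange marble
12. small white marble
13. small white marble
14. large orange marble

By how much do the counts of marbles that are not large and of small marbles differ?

marbles that are not large: 4. small marbles: 4.
|4 − 4| = 4 − 4 = 0.

0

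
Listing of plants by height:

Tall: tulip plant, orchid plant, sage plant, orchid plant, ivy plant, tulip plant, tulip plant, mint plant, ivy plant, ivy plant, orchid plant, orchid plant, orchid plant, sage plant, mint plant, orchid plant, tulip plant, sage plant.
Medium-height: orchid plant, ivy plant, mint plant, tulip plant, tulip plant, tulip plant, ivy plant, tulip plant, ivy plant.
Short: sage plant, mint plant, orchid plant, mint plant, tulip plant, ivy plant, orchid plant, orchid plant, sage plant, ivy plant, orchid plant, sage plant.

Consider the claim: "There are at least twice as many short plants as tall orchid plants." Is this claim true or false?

|short plants| = 12.
|tall orchid plants| = 6.
The claim requires 12 ≥ 2 × 6 = 12, which holds.

True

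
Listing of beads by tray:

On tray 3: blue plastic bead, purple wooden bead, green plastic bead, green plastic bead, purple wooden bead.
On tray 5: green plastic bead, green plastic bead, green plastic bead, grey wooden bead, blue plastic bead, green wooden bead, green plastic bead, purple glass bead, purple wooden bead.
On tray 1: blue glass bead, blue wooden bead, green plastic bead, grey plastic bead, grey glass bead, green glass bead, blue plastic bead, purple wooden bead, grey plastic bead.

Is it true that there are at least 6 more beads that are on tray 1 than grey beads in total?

beads on tray 1: 9.
grey beads: 4.
The claim requires 9 − 4 = 5 ≥ 6, which does not hold.

False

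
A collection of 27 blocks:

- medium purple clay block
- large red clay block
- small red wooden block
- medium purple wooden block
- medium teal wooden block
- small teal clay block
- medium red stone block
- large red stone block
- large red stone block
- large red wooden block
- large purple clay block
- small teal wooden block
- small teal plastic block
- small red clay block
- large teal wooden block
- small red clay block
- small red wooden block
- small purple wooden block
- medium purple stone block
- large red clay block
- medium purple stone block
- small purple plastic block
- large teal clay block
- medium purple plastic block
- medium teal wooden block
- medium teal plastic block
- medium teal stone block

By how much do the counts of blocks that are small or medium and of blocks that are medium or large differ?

1

blocks that are small or medium: 19. blocks that are medium or large: 18.
|19 − 18| = 19 − 18 = 1.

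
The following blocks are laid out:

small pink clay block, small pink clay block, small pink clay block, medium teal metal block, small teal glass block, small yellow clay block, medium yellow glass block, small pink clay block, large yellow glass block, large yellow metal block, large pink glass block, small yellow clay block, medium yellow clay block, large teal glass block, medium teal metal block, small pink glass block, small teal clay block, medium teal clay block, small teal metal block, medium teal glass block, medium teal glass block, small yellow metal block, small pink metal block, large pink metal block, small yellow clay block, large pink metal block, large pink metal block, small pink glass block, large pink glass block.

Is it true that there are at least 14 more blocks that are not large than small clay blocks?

False

|blocks that are not large| = 21.
|small clay blocks| = 8.
The claim requires 21 − 8 = 13 ≥ 14, which does not hold.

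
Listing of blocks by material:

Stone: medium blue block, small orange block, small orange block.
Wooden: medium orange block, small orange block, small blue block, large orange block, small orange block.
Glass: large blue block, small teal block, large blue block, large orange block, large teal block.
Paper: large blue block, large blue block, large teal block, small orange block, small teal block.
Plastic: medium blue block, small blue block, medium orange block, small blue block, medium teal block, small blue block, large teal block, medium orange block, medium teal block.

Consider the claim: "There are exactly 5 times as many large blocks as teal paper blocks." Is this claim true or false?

|large blocks| = 9.
|teal paper blocks| = 2.
The claim requires 9 = 5 × 2 = 10, which does not hold.

False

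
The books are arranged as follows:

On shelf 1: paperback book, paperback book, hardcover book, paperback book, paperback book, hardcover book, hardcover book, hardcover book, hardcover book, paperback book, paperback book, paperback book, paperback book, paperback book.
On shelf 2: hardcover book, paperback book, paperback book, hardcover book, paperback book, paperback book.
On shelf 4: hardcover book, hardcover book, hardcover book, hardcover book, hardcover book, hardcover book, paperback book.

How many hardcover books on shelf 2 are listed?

2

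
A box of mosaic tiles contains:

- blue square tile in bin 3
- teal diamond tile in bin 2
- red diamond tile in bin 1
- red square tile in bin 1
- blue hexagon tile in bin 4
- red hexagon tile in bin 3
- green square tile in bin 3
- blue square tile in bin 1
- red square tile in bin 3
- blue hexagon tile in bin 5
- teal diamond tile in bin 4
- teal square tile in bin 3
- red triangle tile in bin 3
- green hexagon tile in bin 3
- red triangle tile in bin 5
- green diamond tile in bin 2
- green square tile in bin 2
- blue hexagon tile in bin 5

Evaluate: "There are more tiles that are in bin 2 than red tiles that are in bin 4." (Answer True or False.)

True

tiles in bin 2: 3.
red tiles in bin 4: 0.
The claim requires 3 > 0, which holds.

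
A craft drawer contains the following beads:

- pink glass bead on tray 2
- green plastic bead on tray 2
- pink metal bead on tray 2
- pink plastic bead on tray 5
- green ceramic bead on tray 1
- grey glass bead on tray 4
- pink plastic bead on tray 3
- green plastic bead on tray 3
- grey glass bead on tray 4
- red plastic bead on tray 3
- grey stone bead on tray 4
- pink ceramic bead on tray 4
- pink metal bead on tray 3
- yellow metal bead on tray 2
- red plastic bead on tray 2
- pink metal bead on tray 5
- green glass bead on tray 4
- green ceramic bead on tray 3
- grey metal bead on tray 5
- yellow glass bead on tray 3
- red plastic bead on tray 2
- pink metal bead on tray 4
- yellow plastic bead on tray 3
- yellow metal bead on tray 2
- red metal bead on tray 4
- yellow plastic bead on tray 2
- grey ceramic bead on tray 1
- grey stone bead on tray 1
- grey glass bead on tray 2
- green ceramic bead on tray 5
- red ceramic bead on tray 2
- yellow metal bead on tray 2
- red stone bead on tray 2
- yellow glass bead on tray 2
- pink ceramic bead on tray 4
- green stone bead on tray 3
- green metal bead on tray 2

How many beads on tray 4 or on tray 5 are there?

on tray 4: 8; on tray 5: 4; together 8 + 4 = 12.

12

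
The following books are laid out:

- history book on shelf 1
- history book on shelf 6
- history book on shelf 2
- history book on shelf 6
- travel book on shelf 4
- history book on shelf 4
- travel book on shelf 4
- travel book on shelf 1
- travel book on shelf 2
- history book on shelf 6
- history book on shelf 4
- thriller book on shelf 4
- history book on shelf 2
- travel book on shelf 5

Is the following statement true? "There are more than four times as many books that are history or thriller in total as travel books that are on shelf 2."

There are 9 books that are history or thriller.
There is 1 travel book on shelf 2.
The claim requires 9 > 4 × 1 = 4, which holds.

True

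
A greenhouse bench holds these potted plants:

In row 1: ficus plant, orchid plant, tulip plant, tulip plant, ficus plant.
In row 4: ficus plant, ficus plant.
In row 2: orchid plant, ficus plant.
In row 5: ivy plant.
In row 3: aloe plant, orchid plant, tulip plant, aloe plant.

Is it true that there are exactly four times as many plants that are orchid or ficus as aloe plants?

True

plants that are orchid or ficus: 8.
aloe plants: 2.
The claim requires 8 = 4 × 2 = 8, which holds.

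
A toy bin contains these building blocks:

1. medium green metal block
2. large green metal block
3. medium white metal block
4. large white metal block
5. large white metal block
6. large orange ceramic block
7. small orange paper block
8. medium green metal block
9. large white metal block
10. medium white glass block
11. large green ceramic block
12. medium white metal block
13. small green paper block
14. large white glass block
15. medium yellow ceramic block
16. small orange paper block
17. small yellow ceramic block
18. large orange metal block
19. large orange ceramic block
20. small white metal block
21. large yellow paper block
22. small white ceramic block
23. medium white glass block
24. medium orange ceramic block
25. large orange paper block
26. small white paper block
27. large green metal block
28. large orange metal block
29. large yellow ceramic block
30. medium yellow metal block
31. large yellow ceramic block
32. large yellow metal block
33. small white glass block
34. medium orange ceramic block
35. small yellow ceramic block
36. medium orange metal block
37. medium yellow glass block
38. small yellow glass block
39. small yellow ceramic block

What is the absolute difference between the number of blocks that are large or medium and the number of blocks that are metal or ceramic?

blocks that are large or medium: 28. blocks that are metal or ceramic: 27.
|28 − 27| = 28 − 27 = 1.

1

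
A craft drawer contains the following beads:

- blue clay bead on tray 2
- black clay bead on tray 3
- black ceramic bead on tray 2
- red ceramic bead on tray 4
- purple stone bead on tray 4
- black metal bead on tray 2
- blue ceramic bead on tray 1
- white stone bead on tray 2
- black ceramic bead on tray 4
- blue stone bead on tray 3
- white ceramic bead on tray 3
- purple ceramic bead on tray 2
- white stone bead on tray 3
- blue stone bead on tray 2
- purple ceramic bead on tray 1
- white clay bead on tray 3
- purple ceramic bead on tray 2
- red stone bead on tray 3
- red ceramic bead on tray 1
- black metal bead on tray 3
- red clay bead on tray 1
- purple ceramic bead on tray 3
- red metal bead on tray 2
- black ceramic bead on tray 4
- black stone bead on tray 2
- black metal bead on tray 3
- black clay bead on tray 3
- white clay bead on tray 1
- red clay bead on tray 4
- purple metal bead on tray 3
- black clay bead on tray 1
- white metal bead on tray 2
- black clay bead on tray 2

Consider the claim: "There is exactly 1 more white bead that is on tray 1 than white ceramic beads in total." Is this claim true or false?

False

|white beads on tray 1| = 1.
|white ceramic beads| = 1.
The claim requires 1 − 1 (= 0) to equal 1, which does not hold.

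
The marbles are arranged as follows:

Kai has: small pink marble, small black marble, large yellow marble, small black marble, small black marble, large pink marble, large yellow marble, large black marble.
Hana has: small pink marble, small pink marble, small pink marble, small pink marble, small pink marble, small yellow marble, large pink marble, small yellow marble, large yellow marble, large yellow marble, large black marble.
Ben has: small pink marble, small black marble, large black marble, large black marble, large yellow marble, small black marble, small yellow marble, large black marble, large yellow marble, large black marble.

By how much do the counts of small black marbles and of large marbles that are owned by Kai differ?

1

small black marbles: 5. large marbles owned by Kai: 4.
|5 − 4| = 5 − 4 = 1.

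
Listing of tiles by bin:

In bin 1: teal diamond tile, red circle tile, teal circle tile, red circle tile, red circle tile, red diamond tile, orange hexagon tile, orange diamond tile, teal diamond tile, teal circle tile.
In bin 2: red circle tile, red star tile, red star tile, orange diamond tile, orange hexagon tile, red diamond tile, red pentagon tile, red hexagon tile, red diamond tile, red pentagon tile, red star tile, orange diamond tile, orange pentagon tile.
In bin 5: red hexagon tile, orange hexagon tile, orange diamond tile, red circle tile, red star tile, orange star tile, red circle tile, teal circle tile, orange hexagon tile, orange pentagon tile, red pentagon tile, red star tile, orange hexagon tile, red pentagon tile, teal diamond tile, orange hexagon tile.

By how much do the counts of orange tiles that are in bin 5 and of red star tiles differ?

2

orange tiles in bin 5: 7. red star tiles: 5.
|7 − 5| = 7 − 5 = 2.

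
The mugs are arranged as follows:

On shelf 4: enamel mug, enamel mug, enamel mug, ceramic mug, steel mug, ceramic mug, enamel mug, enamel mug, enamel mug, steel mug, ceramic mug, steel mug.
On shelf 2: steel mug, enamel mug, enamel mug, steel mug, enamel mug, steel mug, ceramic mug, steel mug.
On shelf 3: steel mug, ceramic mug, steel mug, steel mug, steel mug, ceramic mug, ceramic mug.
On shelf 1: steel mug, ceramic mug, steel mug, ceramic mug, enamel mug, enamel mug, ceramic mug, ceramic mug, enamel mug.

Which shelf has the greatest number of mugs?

shelf 4

Counts by shelf: shelf 4→12, shelf 1→9, shelf 2→8, shelf 3→7.
The maximum is 12, held uniquely by shelf 4.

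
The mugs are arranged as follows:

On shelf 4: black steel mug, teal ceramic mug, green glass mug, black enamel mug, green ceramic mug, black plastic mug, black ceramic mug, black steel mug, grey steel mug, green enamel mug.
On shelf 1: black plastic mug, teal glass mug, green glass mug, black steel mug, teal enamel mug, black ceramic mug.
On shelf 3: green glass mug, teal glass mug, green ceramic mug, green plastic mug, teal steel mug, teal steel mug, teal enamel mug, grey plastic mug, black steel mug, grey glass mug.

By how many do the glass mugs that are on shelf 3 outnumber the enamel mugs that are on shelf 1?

2

glass mugs on shelf 3: 3.
enamel mugs on shelf 1: 1.
3 − 1 = 2.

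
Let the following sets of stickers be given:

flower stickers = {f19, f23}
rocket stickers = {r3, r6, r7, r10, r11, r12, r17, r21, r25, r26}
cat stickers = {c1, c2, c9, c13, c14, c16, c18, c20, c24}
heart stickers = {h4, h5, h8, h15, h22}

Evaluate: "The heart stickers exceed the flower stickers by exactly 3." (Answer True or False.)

True

There are 5 heart stickers.
There are 2 flower stickers.
The claim requires 5 − 2 (= 3) to equal 3, which holds.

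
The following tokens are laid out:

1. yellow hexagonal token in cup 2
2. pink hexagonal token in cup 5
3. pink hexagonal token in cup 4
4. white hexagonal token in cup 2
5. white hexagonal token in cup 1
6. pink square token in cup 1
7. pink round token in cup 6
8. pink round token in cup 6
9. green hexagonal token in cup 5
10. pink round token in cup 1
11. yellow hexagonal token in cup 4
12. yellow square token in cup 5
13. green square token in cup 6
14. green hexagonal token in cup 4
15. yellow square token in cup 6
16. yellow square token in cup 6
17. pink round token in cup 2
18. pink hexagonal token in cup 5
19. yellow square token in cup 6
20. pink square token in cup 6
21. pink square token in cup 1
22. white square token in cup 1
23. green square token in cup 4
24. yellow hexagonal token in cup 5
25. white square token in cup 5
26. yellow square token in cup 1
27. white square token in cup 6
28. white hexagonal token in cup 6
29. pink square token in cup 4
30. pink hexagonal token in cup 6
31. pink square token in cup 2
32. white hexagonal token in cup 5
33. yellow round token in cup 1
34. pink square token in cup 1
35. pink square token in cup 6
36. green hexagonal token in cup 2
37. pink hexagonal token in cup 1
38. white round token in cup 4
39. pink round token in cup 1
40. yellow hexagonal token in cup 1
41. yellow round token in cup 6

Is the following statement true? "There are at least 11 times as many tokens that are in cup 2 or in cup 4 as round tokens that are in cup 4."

True

|tokens in cup 2 or in cup 4| = 11.
|round tokens in cup 4| = 1.
The claim requires 11 ≥ 11 × 1 = 11, which holds.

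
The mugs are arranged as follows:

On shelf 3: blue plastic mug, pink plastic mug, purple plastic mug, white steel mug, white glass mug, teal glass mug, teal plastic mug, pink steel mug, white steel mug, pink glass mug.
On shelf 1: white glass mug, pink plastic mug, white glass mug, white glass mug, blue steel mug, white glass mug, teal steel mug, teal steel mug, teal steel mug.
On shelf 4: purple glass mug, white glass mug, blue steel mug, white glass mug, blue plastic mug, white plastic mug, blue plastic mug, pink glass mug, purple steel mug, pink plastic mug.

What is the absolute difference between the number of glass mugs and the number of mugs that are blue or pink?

0

glass mugs: 11. mugs that are blue or pink: 11.
|11 − 11| = 11 − 11 = 0.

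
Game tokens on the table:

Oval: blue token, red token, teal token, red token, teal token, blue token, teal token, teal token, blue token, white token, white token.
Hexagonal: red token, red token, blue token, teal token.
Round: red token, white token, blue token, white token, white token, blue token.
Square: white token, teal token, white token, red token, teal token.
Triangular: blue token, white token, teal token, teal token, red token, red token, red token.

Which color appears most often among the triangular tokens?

red

Counts by color (restricted to triangular tokens): red 3, teal 2, white 1, blue 1.
The maximum is 3, held uniquely by red.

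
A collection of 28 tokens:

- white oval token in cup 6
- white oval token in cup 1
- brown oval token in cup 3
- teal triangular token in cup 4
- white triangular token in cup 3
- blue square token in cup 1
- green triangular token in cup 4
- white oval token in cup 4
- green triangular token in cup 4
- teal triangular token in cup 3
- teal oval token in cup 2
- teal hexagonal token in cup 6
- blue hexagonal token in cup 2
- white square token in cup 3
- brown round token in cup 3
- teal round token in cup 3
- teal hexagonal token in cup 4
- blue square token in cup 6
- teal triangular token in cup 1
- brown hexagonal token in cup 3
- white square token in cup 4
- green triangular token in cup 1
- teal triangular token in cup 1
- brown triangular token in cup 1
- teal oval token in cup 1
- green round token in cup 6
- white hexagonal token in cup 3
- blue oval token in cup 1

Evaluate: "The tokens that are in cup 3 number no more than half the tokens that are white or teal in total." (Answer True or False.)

True

tokens in cup 3: 8.
tokens that are white or teal: 16.
The claim requires 2 × 8 = 16 ≤ 16, which holds.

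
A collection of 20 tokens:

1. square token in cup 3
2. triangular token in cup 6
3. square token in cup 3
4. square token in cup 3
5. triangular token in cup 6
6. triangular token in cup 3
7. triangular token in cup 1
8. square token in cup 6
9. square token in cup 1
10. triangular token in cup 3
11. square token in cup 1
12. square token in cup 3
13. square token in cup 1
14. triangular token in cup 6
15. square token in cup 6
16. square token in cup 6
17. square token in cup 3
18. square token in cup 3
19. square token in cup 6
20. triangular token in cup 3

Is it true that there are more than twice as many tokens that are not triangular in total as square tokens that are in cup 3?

|tokens that are not triangular| = 13.
|square tokens in cup 3| = 6.
The claim requires 13 > 2 × 6 = 12, which holds.

True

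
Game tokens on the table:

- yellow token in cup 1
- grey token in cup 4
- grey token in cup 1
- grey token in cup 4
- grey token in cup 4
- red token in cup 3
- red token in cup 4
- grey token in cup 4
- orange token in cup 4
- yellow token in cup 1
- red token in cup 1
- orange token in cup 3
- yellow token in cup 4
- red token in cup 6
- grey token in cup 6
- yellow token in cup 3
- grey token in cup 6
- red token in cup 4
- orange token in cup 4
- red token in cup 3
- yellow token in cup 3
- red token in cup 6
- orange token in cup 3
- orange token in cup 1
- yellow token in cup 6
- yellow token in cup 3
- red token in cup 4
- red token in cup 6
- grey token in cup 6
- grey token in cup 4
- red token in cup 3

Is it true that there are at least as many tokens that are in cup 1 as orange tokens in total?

tokens in cup 1: 5.
orange tokens: 5.
The claim requires 5 ≥ 5, which holds.

True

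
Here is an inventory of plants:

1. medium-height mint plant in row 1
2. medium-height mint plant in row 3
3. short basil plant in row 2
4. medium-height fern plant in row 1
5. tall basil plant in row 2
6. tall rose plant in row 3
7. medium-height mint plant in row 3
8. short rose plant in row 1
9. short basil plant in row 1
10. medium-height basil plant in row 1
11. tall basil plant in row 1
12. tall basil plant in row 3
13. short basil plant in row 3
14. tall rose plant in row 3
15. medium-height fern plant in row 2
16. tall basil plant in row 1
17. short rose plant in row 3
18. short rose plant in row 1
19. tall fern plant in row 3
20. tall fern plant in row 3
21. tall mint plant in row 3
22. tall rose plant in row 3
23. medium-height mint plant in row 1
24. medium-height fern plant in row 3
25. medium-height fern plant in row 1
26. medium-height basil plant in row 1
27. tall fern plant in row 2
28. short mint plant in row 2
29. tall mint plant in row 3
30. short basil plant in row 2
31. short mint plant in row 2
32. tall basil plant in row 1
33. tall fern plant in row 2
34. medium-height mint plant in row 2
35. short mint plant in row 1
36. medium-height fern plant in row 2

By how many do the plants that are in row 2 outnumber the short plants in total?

plants in row 2: 10.
short plants: 10.
10 − 10 = 0.

0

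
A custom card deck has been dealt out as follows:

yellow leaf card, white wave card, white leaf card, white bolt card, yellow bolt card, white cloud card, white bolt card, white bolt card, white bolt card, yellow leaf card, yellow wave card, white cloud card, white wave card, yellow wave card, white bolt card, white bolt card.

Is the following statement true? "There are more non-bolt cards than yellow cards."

True

non-bolt cards: 9.
yellow cards: 5.
The claim requires 9 > 5, which holds.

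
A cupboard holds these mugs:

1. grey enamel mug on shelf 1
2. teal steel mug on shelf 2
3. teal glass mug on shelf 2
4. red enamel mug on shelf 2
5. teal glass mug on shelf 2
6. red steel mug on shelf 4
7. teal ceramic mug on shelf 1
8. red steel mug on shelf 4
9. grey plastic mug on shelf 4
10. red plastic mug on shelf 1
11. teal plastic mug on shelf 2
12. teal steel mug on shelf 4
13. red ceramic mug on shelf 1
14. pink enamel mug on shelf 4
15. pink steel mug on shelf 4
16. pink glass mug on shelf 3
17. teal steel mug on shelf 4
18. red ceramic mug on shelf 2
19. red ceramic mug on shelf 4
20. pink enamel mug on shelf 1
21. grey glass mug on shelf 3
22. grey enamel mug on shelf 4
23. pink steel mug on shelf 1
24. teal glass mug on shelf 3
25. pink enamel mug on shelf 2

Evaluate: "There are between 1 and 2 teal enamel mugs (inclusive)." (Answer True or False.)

teal enamel mugs: 0.
The claim requires 1 ≤ 0 ≤ 2, which does not hold.

False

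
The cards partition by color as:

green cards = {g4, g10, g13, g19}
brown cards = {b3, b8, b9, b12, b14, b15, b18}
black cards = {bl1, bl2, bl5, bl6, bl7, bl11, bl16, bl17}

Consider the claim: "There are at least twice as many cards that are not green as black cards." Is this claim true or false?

False

|cards that are not green| = 15.
|black cards| = 8.
The claim requires 15 ≥ 2 × 8 = 16, which does not hold.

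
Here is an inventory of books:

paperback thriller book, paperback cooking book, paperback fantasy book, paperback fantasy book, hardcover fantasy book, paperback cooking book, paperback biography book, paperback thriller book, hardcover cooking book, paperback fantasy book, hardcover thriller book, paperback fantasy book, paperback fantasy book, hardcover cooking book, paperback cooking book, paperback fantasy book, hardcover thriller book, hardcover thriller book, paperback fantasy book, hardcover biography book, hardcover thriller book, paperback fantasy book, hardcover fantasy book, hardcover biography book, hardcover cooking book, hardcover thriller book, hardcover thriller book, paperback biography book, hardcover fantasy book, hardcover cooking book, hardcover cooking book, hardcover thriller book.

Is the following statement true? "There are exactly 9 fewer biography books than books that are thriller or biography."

True

|biography books| = 4.
|books that are thriller or biography| = 13.
The claim requires 13 − 4 (= 9) to equal 9, which holds.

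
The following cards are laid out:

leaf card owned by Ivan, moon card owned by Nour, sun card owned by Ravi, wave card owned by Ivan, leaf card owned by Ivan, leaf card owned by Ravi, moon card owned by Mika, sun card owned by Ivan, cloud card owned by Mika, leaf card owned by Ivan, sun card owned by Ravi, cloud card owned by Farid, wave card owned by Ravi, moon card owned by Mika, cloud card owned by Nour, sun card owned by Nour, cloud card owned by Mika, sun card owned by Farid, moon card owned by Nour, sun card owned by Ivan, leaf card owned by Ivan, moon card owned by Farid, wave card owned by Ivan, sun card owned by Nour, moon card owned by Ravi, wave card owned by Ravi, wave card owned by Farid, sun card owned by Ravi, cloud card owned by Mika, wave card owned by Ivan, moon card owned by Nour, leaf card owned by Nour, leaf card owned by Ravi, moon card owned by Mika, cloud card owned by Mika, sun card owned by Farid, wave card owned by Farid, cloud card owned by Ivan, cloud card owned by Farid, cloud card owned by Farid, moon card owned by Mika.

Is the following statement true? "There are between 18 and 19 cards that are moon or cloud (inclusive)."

There are 18 cards that are moon or cloud.
The claim requires 18 ≤ 18 ≤ 19, which holds.

True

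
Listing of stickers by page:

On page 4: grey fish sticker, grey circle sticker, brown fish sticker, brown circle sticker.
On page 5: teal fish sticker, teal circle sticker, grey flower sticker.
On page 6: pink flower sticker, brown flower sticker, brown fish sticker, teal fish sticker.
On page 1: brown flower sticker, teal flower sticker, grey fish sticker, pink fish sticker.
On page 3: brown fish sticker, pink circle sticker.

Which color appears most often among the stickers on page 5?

teal

Counts by color (restricted to stickers on page 5): teal 2, grey 1.
The maximum is 2, held uniquely by teal.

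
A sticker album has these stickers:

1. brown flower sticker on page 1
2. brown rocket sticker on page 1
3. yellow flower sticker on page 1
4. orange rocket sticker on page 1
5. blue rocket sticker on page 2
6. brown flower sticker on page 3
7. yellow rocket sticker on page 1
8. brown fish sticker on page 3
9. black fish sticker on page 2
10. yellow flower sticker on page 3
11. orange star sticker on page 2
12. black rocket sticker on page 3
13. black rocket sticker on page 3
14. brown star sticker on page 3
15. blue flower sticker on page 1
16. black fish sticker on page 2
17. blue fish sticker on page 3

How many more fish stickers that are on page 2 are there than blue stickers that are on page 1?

fish stickers on page 2: 2.
blue stickers on page 1: 1.
2 − 1 = 1.

1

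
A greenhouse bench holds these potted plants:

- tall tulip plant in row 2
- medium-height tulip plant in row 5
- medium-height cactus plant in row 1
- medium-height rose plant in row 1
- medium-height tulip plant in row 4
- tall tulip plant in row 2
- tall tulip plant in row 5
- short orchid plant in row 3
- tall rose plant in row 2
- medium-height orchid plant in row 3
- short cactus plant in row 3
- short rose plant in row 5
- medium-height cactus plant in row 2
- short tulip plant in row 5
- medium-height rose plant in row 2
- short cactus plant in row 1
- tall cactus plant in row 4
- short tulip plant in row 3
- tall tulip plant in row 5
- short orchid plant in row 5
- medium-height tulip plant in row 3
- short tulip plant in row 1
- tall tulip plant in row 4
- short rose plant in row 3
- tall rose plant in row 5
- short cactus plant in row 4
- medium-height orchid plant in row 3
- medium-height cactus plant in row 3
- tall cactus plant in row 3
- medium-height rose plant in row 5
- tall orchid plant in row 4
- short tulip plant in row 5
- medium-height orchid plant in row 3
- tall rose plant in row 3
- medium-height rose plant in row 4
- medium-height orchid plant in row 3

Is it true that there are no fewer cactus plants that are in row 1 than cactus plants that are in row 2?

|cactus plants in row 1| = 2.
|cactus plants in row 2| = 1.
The claim requires 2 ≥ 1, which holds.

True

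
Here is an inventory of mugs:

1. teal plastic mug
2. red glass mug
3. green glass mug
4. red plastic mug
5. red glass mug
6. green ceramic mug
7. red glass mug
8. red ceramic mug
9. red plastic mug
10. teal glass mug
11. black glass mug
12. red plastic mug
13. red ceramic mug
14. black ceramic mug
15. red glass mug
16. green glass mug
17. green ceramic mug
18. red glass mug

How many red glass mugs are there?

5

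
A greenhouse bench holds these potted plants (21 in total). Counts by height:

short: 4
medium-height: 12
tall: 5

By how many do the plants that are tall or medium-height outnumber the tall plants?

12

plants that are tall or medium-height: 17.
tall plants: 5.
17 − 5 = 12.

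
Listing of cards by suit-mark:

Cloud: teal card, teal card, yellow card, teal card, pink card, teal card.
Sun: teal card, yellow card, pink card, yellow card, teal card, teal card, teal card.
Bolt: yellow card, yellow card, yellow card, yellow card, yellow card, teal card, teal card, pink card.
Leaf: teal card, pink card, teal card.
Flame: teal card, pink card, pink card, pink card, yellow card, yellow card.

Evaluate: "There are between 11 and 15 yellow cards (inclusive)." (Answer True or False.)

False

yellow cards: 10.
The claim requires 11 ≤ 10 ≤ 15, which does not hold.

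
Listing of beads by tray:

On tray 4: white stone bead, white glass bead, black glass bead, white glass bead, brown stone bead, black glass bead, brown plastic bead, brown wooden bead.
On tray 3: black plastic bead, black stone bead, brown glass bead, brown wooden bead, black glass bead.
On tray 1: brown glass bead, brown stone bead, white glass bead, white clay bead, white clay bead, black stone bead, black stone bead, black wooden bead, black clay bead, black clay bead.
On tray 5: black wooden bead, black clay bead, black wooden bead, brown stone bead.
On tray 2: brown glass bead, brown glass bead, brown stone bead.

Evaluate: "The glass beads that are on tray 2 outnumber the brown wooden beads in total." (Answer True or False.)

False

There are 2 glass beads on tray 2.
There are 2 brown wooden beads.
The claim requires 2 > 2, which does not hold.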